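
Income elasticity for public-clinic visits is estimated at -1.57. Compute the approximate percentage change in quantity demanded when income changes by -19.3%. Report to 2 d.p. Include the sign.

30.30%

%ΔQ ≈ η × %ΔI = -1.57 × (-19.3%) = 30.30%.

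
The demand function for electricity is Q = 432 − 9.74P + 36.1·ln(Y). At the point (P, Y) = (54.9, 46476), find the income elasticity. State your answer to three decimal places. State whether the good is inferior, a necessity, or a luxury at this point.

At P = 54.9, Y = 46476: Q = 285.230.
Holding P constant, ∂Q/∂Y = 36.1/Y = 0.000776745.
η_Y = (∂Q/∂Y)·(Y/Q) = 0.000776745 × (46476/285.230) = 0.127.
Since 0 < η < 1, this is a necessity.

0.127 (necessity)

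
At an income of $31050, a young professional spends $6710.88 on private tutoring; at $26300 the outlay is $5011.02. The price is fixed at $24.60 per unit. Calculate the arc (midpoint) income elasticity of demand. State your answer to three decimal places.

1.751

With a constant price, Q₁ = 6710.88/24.60 = 272.800 and Q₂ = 5011.02/24.60 = 203.700 (equivalently, work directly with expenditure since P cancels).
Midpoint %ΔQ = (5011.02 − 6710.88)/5860.95 = -0.29003; midpoint %ΔI = (26300 − 31050)/28675 = -0.16565.
η = -0.29003 / -0.16565 = 1.751.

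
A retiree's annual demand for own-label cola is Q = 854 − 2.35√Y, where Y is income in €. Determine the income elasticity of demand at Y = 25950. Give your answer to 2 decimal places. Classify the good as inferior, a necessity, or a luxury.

-0.40 (inferior good)

At Y = 25950: Q = 475.438.
dQ/dY = -2.35/(2√Y) = -0.00729406 at this income.
η = (dQ/dY)·(Y/Q) = -0.00729406 × (25950/475.438) = -0.40.
Since η < 0, the good is an inferior good.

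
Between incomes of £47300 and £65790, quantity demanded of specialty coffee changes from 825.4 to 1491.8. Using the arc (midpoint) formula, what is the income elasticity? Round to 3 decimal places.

ΔQ = 1491.8 − 825.4 = 666.4; midpoint Q̄ = (825.4 + 1491.8)/2 = 1158.6.
ΔI = 65790 − 47300 = 18490; midpoint Ī = (47300 + 65790)/2 = 56545.
η = (ΔQ/Q̄) ÷ (ΔI/Ī) = (666.4/1158.6) ÷ (18490/56545) = 1.759.

1.759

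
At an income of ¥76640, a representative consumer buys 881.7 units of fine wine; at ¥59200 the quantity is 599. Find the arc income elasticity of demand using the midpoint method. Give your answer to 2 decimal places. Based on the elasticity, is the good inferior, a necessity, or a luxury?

ΔQ = 599 − 881.7 = -282.7; midpoint Q̄ = (881.7 + 599)/2 = 740.35.
ΔI = 59200 − 76640 = -17440; midpoint Ī = (76640 + 59200)/2 = 67920.
η = (ΔQ/Q̄) ÷ (ΔI/Ī) = (-282.7/740.35) ÷ (-17440/67920) = 1.49.
η > 1 ⇒ luxury.

1.49 (luxury)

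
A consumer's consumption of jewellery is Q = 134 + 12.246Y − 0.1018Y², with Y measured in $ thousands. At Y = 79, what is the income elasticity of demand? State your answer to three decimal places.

At Y = 79: Q = 466.1002.
dQ/dY = 12.246 − 0.2036Y = -3.83840.
η = (dQ/dY)·(Y/Q) = -3.83840 × (79/466.1002) = -0.651.

-0.651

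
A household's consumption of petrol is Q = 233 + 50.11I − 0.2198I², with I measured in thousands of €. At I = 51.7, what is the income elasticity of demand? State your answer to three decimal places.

0.633

At I = 51.7: Q = 2236.1858.
dQ/dI = 50.11 − 0.4396I = 27.38268.
η = (dQ/dI)·(I/Q) = 27.38268 × (51.7/2236.1858) = 0.633.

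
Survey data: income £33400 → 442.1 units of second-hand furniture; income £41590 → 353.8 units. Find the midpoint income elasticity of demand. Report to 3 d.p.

-1.016

ΔQ = 353.8 − 442.1 = -88.3; midpoint Q̄ = (442.1 + 353.8)/2 = 397.95.
ΔI = 41590 − 33400 = 8190; midpoint Ī = (33400 + 41590)/2 = 37495.
η = (ΔQ/Q̄) ÷ (ΔI/Ī) = (-88.3/397.95) ÷ (8190/37495) = -1.016.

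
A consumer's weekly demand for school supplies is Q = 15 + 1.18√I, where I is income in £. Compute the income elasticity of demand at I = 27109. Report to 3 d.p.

At I = 27109: Q = 209.285.
dQ/dI = 1.18/(2√I) = 0.0035834 at this income.
η = (dQ/dI)·(I/Q) = 0.0035834 × (27109/209.285) = 0.464.

0.464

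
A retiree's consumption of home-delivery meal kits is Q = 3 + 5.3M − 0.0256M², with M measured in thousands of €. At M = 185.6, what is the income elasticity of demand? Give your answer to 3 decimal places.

-7.441

At M = 185.6: Q = 104.8276.
dQ/dM = 5.3 − 0.0512M = -4.20272.
η = (dQ/dM)·(M/Q) = -4.20272 × (185.6/104.8276) = -7.441.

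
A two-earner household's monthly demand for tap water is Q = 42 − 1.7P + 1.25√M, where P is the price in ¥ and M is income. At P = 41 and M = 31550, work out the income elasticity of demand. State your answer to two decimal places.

At P = 41, M = 31550: Q = 194.329.
Holding P constant, ∂Q/∂M = 1.25/(2√M) = 0.00351868.
η_M = (∂Q/∂M)·(M/Q) = 0.00351868 × (31550/194.329) = 0.57.

0.57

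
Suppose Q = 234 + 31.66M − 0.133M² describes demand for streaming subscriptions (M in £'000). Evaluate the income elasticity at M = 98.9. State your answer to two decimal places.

0.26

At M = 98.9: Q = 2064.2731.
dQ/dM = 31.66 − 0.266M = 5.35260.
η = (dQ/dM)·(M/Q) = 5.35260 × (98.9/2064.2731) = 0.26.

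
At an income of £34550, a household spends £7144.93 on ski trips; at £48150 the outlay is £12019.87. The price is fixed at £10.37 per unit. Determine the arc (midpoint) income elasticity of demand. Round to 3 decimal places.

1.547

With a constant price, Q₁ = 7144.93/10.37 = 689.000 and Q₂ = 12019.87/10.37 = 1159.100 (equivalently, work directly with expenditure since P cancels).
Midpoint %ΔQ = (12019.87 − 7144.93)/9582.40 = 0.50874; midpoint %ΔI = (48150 − 34550)/41350 = 0.32890.
η = 0.50874 / 0.32890 = 1.547.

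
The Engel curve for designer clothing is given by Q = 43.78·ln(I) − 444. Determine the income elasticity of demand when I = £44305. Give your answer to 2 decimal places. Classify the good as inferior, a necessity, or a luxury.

At I = 44305: Q = 24.396.
dQ/dI = 43.78/I = 0.00098815 at this income.
η = (dQ/dI)·(I/Q) = 0.00098815 × (44305/24.396) = 1.79.
Since η > 1, the good is a luxury.

1.79 (luxury)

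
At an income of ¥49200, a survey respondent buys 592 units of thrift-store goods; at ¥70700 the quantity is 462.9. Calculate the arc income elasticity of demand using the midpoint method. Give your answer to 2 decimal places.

ΔQ = 462.9 − 592 = -129.1; midpoint Q̄ = (592 + 462.9)/2 = 527.45.
ΔI = 70700 − 49200 = 21500; midpoint Ī = (49200 + 70700)/2 = 59950.
η = (ΔQ/Q̄) ÷ (ΔI/Ī) = (-129.1/527.45) ÷ (21500/59950) = -0.68.

-0.68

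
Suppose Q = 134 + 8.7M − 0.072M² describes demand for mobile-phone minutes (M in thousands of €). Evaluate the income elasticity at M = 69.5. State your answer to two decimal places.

At M = 69.5: Q = 390.8720.
dQ/dM = 8.7 − 0.144M = -1.30800.
η = (dQ/dM)·(M/Q) = -1.30800 × (69.5/390.8720) = -0.23.

-0.23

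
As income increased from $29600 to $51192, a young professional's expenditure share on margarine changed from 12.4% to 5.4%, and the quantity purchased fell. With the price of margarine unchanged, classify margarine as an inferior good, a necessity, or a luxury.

Quantity demanded falls as income rises, so η < 0.

inferior good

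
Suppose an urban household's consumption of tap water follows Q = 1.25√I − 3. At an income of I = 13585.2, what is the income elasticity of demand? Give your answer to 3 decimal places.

At I = 13585.2: Q = 142.694.
dQ/dI = 1.25/(2√I) = 0.00536225 at this income.
η = (dQ/dI)·(I/Q) = 0.00536225 × (13585.2/142.694) = 0.511.

0.511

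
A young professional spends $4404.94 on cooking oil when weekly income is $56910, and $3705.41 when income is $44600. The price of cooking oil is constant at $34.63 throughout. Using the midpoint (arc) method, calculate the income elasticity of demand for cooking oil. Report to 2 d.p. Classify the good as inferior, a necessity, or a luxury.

With a constant price, Q₁ = 4404.94/34.63 = 127.200 and Q₂ = 3705.41/34.63 = 107.000 (equivalently, work directly with expenditure since P cancels).
Midpoint %ΔQ = (3705.41 − 4404.94)/4055.18 = -0.17250; midpoint %ΔI = (44600 − 56910)/50755 = -0.24254.
η = -0.17250 / -0.24254 = 0.71.
0 < η < 1 ⇒ necessity.

0.71 (necessity)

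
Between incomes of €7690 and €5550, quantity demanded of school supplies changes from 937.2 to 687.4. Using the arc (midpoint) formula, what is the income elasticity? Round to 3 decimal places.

ΔQ = 687.4 − 937.2 = -249.8; midpoint Q̄ = (937.2 + 687.4)/2 = 812.3.
ΔI = 5550 − 7690 = -2140; midpoint Ī = (7690 + 5550)/2 = 6620.
η = (ΔQ/Q̄) ÷ (ΔI/Ī) = (-249.8/812.3) ÷ (-2140/6620) = 0.951.

0.951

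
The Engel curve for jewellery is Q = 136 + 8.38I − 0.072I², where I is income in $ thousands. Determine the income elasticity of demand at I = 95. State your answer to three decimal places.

At I = 95: Q = 282.3000.
dQ/dI = 8.38 − 0.144I = -5.30000.
η = (dQ/dI)·(I/Q) = -5.30000 × (95/282.3000) = -1.784.

-1.784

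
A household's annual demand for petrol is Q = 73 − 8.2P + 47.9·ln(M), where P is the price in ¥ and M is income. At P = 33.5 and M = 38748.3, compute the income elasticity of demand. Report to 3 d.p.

At P = 33.5, M = 38748.3: Q = 304.356.
Holding P constant, ∂Q/∂M = 47.9/M = 0.00123618.
η_M = (∂Q/∂M)·(M/Q) = 0.00123618 × (38748.3/304.356) = 0.157.

0.157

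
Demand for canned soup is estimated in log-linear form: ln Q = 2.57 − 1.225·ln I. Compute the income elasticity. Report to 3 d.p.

-1.225

In a log-linear demand, the coefficient on ln I is the income elasticity.
So η = -1.225.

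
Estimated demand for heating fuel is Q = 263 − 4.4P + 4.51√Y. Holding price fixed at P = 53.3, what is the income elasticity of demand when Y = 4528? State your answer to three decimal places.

0.457

At P = 53.3, Y = 4528: Q = 331.960.
Holding P constant, ∂Q/∂Y = 4.51/(2√Y) = 0.0335115.
η_Y = (∂Q/∂Y)·(Y/Q) = 0.0335115 × (4528/331.960) = 0.457.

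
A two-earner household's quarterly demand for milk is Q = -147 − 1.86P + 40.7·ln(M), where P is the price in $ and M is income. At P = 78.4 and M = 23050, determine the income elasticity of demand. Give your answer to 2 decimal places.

At P = 78.4, M = 23050: Q = 116.025.
Holding P constant, ∂Q/∂M = 40.7/M = 0.00176573.
η_M = (∂Q/∂M)·(M/Q) = 0.00176573 × (23050/116.025) = 0.35.

0.35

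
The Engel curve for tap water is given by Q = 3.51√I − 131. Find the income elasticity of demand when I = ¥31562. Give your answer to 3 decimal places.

At I = 31562: Q = 492.576.
dQ/dI = 3.51/(2√I) = 0.00987859 at this income.
η = (dQ/dI)·(I/Q) = 0.00987859 × (31562/492.576) = 0.633.

0.633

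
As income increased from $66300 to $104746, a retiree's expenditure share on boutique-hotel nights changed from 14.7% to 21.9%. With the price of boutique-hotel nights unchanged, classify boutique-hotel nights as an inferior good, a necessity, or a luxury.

luxury

The budget share rises as income rises, so η > 1.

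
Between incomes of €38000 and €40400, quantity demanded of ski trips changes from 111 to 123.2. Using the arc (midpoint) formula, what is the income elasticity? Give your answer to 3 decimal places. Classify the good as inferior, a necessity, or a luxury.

ΔQ = 123.2 − 111 = 12.2; midpoint Q̄ = (111 + 123.2)/2 = 117.1.
ΔI = 40400 − 38000 = 2400; midpoint Ī = (38000 + 40400)/2 = 39200.
η = (ΔQ/Q̄) ÷ (ΔI/Ī) = (12.2/117.1) ÷ (2400/39200) = 1.702.
η > 1 ⇒ luxury.

1.702 (luxury)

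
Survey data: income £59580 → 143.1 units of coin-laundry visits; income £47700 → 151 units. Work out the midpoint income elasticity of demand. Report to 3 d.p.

-0.243

ΔQ = 151 − 143.1 = 7.9; midpoint Q̄ = (143.1 + 151)/2 = 147.05.
ΔI = 47700 − 59580 = -11880; midpoint Ī = (59580 + 47700)/2 = 53640.
η = (ΔQ/Q̄) ÷ (ΔI/Ī) = (7.9/147.05) ÷ (-11880/53640) = -0.243.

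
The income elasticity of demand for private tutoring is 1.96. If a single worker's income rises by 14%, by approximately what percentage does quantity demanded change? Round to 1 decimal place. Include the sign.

27.4%

%ΔQ ≈ η × %ΔI = 1.96 × 14% = 27.4%.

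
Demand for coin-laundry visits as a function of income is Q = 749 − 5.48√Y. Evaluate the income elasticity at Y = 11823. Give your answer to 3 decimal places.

-1.945

At Y = 11823: Q = 153.140.
dQ/dY = -5.48/(2√Y) = -0.0251992 at this income.
η = (dQ/dY)·(Y/Q) = -0.0251992 × (11823/153.140) = -1.945.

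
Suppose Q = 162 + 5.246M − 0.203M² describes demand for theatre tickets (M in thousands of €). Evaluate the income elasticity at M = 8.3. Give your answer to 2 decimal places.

0.08

At M = 8.3: Q = 191.5571.
dQ/dM = 5.246 − 0.406M = 1.87620.
η = (dQ/dM)·(M/Q) = 1.87620 × (8.3/191.5571) = 0.08.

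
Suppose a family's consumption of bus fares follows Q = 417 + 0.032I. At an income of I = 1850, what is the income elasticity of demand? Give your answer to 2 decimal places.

0.12

At I = 1850: Q = 476.200.
dQ/dI = 0.032.
η = (dQ/dI)·(I/Q) = 0.032 × (1850/476.200) = 0.12.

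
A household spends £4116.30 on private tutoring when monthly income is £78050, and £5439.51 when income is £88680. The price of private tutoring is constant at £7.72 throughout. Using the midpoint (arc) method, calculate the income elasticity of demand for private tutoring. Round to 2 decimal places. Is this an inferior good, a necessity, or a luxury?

2.17 (luxury)

With a constant price, Q₁ = 4116.30/7.72 = 533.199 and Q₂ = 5439.51/7.72 = 704.600 (equivalently, work directly with expenditure since P cancels).
Midpoint %ΔQ = (5439.51 − 4116.30)/4777.91 = 0.27694; midpoint %ΔI = (88680 − 78050)/83365 = 0.12751.
η = 0.27694 / 0.12751 = 2.17.
η > 1 ⇒ luxury.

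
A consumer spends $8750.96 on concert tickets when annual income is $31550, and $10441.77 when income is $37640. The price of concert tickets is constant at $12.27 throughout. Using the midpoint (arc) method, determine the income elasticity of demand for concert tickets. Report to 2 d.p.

1.00

With a constant price, Q₁ = 8750.96/12.27 = 713.200 and Q₂ = 10441.77/12.27 = 851.000 (equivalently, work directly with expenditure since P cancels).
Midpoint %ΔQ = (10441.77 − 8750.96)/9596.37 = 0.17619; midpoint %ΔI = (37640 − 31550)/34595 = 0.17604.
η = 0.17619 / 0.17604 = 1.00.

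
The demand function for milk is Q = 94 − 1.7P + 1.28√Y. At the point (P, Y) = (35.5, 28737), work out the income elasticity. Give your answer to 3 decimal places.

0.433

At P = 35.5, Y = 28737: Q = 250.635.
Holding P constant, ∂Q/∂Y = 1.28/(2√Y) = 0.00377537.
η_Y = (∂Q/∂Y)·(Y/Q) = 0.00377537 × (28737/250.635) = 0.433.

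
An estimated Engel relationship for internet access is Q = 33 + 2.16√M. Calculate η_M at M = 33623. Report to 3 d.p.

At M = 33623: Q = 429.070.
dQ/dM = 2.16/(2√M) = 0.00588987 at this income.
η = (dQ/dM)·(M/Q) = 0.00588987 × (33623/429.070) = 0.462.

0.462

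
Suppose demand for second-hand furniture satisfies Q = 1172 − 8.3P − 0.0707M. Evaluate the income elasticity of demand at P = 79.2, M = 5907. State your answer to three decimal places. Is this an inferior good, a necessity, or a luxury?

-4.305 (inferior good)

At P = 79.2, M = 5907: Q = 97.015.
Holding P constant, ∂Q/∂M = −0.0707.
η_M = (∂Q/∂M)·(M/Q) = -0.0707 × (5907/97.015) = -4.305.
Since η < 0, this is an inferior good.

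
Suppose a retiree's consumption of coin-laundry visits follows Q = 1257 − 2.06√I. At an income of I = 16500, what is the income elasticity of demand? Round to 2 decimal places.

At I = 16500: Q = 992.388.
dQ/dI = -2.06/(2√I) = -0.00801854 at this income.
η = (dQ/dI)·(I/Q) = -0.00801854 × (16500/992.388) = -0.13.

-0.13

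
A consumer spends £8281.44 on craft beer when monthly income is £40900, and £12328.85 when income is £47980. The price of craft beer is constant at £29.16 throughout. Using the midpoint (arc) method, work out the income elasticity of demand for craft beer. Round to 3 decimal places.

With a constant price, Q₁ = 8281.44/29.16 = 284.000 and Q₂ = 12328.85/29.16 = 422.800 (equivalently, work directly with expenditure since P cancels).
Midpoint %ΔQ = (12328.85 − 8281.44)/10305.15 = 0.39276; midpoint %ΔI = (47980 − 40900)/44440 = 0.15932.
η = 0.39276 / 0.15932 = 2.465.

2.465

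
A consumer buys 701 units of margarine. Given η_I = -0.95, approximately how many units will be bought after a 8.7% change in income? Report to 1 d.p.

%ΔQ ≈ η × %ΔI = -0.95 × 8.7% = -8.265%.
New Q ≈ 701 × (1 − 0.08265) = 643.1.

643.1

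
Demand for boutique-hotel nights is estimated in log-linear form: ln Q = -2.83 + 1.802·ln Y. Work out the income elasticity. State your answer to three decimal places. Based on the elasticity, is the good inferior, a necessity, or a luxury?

1.802 (luxury)

In a log-linear demand, the coefficient on ln Y is the income elasticity.
So η = 1.802.
η > 1 ⇒ luxury.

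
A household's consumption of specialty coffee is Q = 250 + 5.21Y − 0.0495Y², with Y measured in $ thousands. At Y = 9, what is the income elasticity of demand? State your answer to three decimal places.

At Y = 9: Q = 292.8805.
dQ/dY = 5.21 − 0.099Y = 4.31900.
η = (dQ/dY)·(Y/Q) = 4.31900 × (9/292.8805) = 0.133.

0.133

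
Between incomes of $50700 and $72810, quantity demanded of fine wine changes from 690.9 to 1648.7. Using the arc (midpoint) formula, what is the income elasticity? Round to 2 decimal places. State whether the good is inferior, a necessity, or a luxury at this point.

ΔQ = 1648.7 − 690.9 = 957.8; midpoint Q̄ = (690.9 + 1648.7)/2 = 1169.8.
ΔI = 72810 − 50700 = 22110; midpoint Ī = (50700 + 72810)/2 = 61755.
η = (ΔQ/Q̄) ÷ (ΔI/Ī) = (957.8/1169.8) ÷ (22110/61755) = 2.29.
η > 1 ⇒ luxury.

2.29 (luxury)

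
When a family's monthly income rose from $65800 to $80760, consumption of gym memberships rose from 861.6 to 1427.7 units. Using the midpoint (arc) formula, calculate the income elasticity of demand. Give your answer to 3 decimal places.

2.423

ΔQ = 1427.7 − 861.6 = 566.1; midpoint Q̄ = (861.6 + 1427.7)/2 = 1144.65.
ΔI = 80760 − 65800 = 14960; midpoint Ī = (65800 + 80760)/2 = 73280.
η = (ΔQ/Q̄) ÷ (ΔI/Ī) = (566.1/1144.65) ÷ (14960/73280) = 2.423.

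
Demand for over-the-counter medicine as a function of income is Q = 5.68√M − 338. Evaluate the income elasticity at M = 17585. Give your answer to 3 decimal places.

0.907

At M = 17585: Q = 415.216.
dQ/dM = 5.68/(2√M) = 0.0214164 at this income.
η = (dQ/dM)·(M/Q) = 0.0214164 × (17585/415.216) = 0.907.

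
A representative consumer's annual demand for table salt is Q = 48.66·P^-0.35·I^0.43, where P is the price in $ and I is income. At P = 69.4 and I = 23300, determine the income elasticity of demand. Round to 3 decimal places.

0.430

For a multiplicative demand Q = A·P^α·I^β, the income elasticity is β everywhere.
Here β = 0.43, so η = 0.430.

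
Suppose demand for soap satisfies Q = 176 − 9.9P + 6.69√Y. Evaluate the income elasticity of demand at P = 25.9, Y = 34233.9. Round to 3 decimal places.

0.535

At P = 25.9, Y = 34233.9: Q = 1157.401.
Holding P constant, ∂Q/∂Y = 6.69/(2√Y) = 0.0180787.
η_Y = (∂Q/∂Y)·(Y/Q) = 0.0180787 × (34233.9/1157.401) = 0.535.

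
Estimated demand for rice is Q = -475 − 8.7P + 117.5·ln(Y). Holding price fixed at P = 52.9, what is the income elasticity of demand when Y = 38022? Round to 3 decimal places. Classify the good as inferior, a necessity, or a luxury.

At P = 52.9, Y = 38022: Q = 303.916.
Holding P constant, ∂Q/∂Y = 117.5/Y = 0.00309032.
η_Y = (∂Q/∂Y)·(Y/Q) = 0.00309032 × (38022/303.916) = 0.387.
Since 0 < η < 1, this is a necessity.

0.387 (necessity)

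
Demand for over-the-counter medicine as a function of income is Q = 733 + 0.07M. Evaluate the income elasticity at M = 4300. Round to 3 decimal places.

At M = 4300: Q = 1034.000.
dQ/dM = 0.07.
η = (dQ/dM)·(M/Q) = 0.07 × (4300/1034.000) = 0.291.

0.291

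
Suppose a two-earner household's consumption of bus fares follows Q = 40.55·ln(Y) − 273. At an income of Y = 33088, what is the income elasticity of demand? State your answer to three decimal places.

0.272

At Y = 33088: Q = 149.001.
dQ/dY = 40.55/Y = 0.00122552 at this income.
η = (dQ/dY)·(Y/Q) = 0.00122552 × (33088/149.001) = 0.272.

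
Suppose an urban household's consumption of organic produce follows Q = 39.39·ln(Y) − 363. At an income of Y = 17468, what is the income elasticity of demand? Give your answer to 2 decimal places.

At Y = 17468: Q = 21.766.
dQ/dY = 39.39/Y = 0.00225498 at this income.
η = (dQ/dY)·(Y/Q) = 0.00225498 × (17468/21.766) = 1.81.

1.81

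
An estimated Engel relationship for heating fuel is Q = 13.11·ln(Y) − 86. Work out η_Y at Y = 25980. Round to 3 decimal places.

At Y = 25980: Q = 47.264.
dQ/dY = 13.11/Y = 0.000504619 at this income.
η = (dQ/dY)·(Y/Q) = 0.000504619 × (25980/47.264) = 0.277.

0.277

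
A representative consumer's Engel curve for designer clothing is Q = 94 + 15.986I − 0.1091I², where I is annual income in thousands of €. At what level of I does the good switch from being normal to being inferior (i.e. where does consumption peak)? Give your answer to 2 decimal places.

73.26

dQ/dI = 15.986 − 0.2182I.
The good is inferior where dQ/dI < 0. Setting dQ/dI = 0 gives I = 15.986 / 0.2182 = 73.26.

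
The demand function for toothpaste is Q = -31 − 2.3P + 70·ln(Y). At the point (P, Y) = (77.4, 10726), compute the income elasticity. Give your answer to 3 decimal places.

0.159

At P = 77.4, Y = 10726: Q = 440.610.
Holding P constant, ∂Q/∂Y = 70/Y = 0.0065262.
η_Y = (∂Q/∂Y)·(Y/Q) = 0.0065262 × (10726/440.610) = 0.159.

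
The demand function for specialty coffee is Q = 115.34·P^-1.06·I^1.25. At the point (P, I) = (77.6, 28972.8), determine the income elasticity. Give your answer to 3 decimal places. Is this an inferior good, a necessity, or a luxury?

For a multiplicative demand Q = A·P^α·I^β, the income elasticity is β everywhere.
Here β = 1.25, so η = 1.250.
Since η > 1, this is a luxury.

1.250 (luxury)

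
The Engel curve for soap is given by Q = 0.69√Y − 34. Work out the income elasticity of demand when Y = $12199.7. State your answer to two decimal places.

At Y = 12199.7: Q = 42.212.
dQ/dY = 0.69/(2√Y) = 0.00312352 at this income.
η = (dQ/dY)·(Y/Q) = 0.00312352 × (12199.7/42.212) = 0.90.

0.90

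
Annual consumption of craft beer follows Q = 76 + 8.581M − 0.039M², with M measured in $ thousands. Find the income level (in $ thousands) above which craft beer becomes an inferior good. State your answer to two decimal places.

dQ/dM = 8.581 − 0.078M.
The good is inferior where dQ/dM < 0. Setting dQ/dM = 0 gives M = 8.581 / 0.078 = 110.01.

110.01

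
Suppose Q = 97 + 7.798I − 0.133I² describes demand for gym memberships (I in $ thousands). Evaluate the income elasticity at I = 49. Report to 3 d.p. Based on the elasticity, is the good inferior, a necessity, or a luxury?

At I = 49: Q = 159.7690.
dQ/dI = 7.798 − 0.266I = -5.23600.
η = (dQ/dI)·(I/Q) = -5.23600 × (49/159.7690) = -1.606.
η < 0 ⇒ inferior good.

-1.606 (inferior good)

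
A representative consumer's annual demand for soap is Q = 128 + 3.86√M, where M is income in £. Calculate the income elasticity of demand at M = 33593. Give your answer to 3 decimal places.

0.423

At M = 33593: Q = 835.476.
dQ/dM = 3.86/(2√M) = 0.0105301 at this income.
η = (dQ/dM)·(M/Q) = 0.0105301 × (33593/835.476) = 0.423.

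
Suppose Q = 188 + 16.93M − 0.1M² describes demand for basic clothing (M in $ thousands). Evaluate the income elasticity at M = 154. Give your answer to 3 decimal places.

-5.042

At M = 154: Q = 423.6200.
dQ/dM = 16.93 − 0.2M = -13.87000.
η = (dQ/dM)·(M/Q) = -13.87000 × (154/423.6200) = -5.042.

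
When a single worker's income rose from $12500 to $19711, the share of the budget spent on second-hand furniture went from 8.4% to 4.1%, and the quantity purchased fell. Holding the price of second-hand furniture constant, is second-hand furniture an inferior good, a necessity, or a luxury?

Quantity demanded falls as income rises, so η < 0.

inferior good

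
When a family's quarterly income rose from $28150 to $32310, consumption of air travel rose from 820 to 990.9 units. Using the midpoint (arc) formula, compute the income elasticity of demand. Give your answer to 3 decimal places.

ΔQ = 990.9 − 820 = 170.9; midpoint Q̄ = (820 + 990.9)/2 = 905.45.
ΔI = 32310 − 28150 = 4160; midpoint Ī = (28150 + 32310)/2 = 30230.
η = (ΔQ/Q̄) ÷ (ΔI/Ī) = (170.9/905.45) ÷ (4160/30230) = 1.372.

1.372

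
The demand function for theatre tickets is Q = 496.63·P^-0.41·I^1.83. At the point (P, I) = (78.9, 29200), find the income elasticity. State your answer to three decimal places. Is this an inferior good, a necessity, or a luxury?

1.830 (luxury)

For a multiplicative demand Q = A·P^α·I^β, the income elasticity is β everywhere.
Here β = 1.83, so η = 1.830.
Since η > 1, this is a luxury.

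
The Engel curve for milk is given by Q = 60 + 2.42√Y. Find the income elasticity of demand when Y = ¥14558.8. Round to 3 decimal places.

At Y = 14558.8: Q = 351.997.
dQ/dY = 2.42/(2√Y) = 0.0100282 at this income.
η = (dQ/dY)·(Y/Q) = 0.0100282 × (14558.8/351.997) = 0.415.

0.415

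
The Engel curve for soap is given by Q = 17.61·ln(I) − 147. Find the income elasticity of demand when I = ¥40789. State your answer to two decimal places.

At I = 40789: Q = 39.951.
dQ/dI = 17.61/I = 0.000431734 at this income.
η = (dQ/dI)·(I/Q) = 0.000431734 × (40789/39.951) = 0.44.

0.44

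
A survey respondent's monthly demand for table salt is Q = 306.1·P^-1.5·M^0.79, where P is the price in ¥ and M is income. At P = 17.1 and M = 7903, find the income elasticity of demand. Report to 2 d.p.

0.79

For a multiplicative demand Q = A·P^α·M^β, the income elasticity is β everywhere.
Here β = 0.79, so η = 0.79.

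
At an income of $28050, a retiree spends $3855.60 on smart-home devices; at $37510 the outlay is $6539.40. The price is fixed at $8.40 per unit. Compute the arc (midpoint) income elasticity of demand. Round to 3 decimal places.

1.789

With a constant price, Q₁ = 3855.60/8.40 = 459.000 and Q₂ = 6539.40/8.40 = 778.500 (equivalently, work directly with expenditure since P cancels).
Midpoint %ΔQ = (6539.40 − 3855.60)/5197.50 = 0.51636; midpoint %ΔI = (37510 − 28050)/32780 = 0.28859.
η = 0.51636 / 0.28859 = 1.789.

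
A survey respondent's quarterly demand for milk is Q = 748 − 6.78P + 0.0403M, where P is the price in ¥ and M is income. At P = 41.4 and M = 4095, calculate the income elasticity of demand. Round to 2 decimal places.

0.26

At P = 41.4, M = 4095: Q = 632.337.
Holding P constant, ∂Q/∂M = 0.0403.
η_M = (∂Q/∂M)·(M/Q) = 0.0403 × (4095/632.337) = 0.26.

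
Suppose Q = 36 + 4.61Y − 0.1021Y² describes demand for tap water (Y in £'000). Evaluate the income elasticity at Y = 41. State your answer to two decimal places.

At Y = 41: Q = 53.3799.
dQ/dY = 4.61 − 0.2042Y = -3.76220.
η = (dQ/dY)·(Y/Q) = -3.76220 × (41/53.3799) = -2.89.

-2.89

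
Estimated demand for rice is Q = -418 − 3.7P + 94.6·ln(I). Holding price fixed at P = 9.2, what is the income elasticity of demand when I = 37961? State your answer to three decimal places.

At P = 9.2, I = 37961: Q = 545.452.
Holding P constant, ∂Q/∂I = 94.6/I = 0.00249203.
η_I = (∂Q/∂I)·(I/Q) = 0.00249203 × (37961/545.452) = 0.173.

0.173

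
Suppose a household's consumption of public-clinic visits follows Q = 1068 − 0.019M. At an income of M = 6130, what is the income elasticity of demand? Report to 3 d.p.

-0.122

At M = 6130: Q = 951.530.
dQ/dM = −0.019.
η = (dQ/dM)·(M/Q) = -0.019 × (6130/951.530) = -0.122.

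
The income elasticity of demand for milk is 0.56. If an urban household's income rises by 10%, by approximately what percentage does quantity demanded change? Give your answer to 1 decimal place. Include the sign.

5.6%

%ΔQ ≈ η × %ΔI = 0.56 × 10% = 5.6%.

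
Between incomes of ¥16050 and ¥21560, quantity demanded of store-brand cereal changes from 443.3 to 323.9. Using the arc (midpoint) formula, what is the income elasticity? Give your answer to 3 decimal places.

-1.062

ΔQ = 323.9 − 443.3 = -119.4; midpoint Q̄ = (443.3 + 323.9)/2 = 383.6.
ΔI = 21560 − 16050 = 5510; midpoint Ī = (16050 + 21560)/2 = 18805.
η = (ΔQ/Q̄) ÷ (ΔI/Ī) = (-119.4/383.6) ÷ (5510/18805) = -1.062.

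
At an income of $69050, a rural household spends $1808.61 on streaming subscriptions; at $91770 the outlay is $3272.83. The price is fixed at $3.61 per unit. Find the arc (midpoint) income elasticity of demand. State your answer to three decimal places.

2.040

With a constant price, Q₁ = 1808.61/3.61 = 501.000 and Q₂ = 3272.83/3.61 = 906.601 (equivalently, work directly with expenditure since P cancels).
Midpoint %ΔQ = (3272.83 − 1808.61)/2540.72 = 0.57630; midpoint %ΔI = (91770 − 69050)/80410 = 0.28255.
η = 0.57630 / 0.28255 = 2.040.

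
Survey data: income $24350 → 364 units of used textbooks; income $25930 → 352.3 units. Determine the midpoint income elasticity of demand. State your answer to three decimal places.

ΔQ = 352.3 − 364 = -11.7; midpoint Q̄ = (364 + 352.3)/2 = 358.15.
ΔI = 25930 − 24350 = 1580; midpoint Ī = (24350 + 25930)/2 = 25140.
η = (ΔQ/Q̄) ÷ (ΔI/Ī) = (-11.7/358.15) ÷ (1580/25140) = -0.520.

-0.520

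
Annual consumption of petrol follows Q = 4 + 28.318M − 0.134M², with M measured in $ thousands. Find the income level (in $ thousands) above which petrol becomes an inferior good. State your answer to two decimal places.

dQ/dM = 28.318 − 0.268M.
The good is inferior where dQ/dM < 0. Setting dQ/dM = 0 gives M = 28.318 / 0.268 = 105.66.

105.66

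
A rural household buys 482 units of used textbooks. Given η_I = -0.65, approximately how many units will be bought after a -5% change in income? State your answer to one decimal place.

%ΔQ ≈ η × %ΔI = -0.65 × (-5%) = 3.25%.
New Q ≈ 482 × (1 + 0.0325) = 497.7.

497.7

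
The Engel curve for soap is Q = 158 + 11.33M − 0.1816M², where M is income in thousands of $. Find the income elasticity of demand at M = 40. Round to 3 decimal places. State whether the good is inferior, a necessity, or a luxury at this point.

-0.399 (inferior good)

At M = 40: Q = 320.6400.
dQ/dM = 11.33 − 0.3632M = -3.19800.
η = (dQ/dM)·(M/Q) = -3.19800 × (40/320.6400) = -0.399.
η < 0 ⇒ inferior good.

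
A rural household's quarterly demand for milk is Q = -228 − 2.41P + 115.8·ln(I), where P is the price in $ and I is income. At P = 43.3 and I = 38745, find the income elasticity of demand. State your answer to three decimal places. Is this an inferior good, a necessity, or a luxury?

0.130 (necessity)

At P = 43.3, I = 38745: Q = 891.046.
Holding P constant, ∂Q/∂I = 115.8/I = 0.00298877.
η_I = (∂Q/∂I)·(I/Q) = 0.00298877 × (38745/891.046) = 0.130.
Since 0 < η < 1, this is a necessity.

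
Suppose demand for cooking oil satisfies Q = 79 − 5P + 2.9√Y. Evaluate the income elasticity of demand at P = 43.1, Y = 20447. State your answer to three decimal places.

0.745

At P = 43.1, Y = 20447: Q = 278.180.
Holding P constant, ∂Q/∂Y = 2.9/(2√Y) = 0.0101404.
η_Y = (∂Q/∂Y)·(Y/Q) = 0.0101404 × (20447/278.180) = 0.745.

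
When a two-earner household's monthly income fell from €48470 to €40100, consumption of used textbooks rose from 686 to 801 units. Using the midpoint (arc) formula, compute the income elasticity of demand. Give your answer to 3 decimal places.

-0.818

ΔQ = 801 − 686 = 115; midpoint Q̄ = (686 + 801)/2 = 743.5.
ΔI = 40100 − 48470 = -8370; midpoint Ī = (48470 + 40100)/2 = 44285.
η = (ΔQ/Q̄) ÷ (ΔI/Ī) = (115/743.5) ÷ (-8370/44285) = -0.818.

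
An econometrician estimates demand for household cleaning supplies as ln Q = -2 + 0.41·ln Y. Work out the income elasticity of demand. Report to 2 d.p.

0.41

In a log-linear demand, the coefficient on ln Y is the income elasticity.
So η = 0.41.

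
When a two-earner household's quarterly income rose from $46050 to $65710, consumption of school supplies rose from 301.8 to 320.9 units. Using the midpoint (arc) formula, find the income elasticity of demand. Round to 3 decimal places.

ΔQ = 320.9 − 301.8 = 19.1; midpoint Q̄ = (301.8 + 320.9)/2 = 311.35.
ΔI = 65710 − 46050 = 19660; midpoint Ī = (46050 + 65710)/2 = 55880.
η = (ΔQ/Q̄) ÷ (ΔI/Ī) = (19.1/311.35) ÷ (19660/55880) = 0.174.

0.174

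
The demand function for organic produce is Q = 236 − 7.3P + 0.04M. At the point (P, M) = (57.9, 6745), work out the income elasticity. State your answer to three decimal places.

At P = 57.9, M = 6745: Q = 83.130.
Holding P constant, ∂Q/∂M = 0.04.
η_M = (∂Q/∂M)·(M/Q) = 0.04 × (6745/83.130) = 3.246.

3.246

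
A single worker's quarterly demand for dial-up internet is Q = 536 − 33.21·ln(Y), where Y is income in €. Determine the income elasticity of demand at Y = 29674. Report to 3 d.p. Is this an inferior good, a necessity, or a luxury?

-0.171 (inferior good)

At Y = 29674: Q = 194.003.
dQ/dY = -33.21/Y = -0.00111916 at this income.
η = (dQ/dY)·(Y/Q) = -0.00111916 × (29674/194.003) = -0.171.
Since η < 0, the good is an inferior good.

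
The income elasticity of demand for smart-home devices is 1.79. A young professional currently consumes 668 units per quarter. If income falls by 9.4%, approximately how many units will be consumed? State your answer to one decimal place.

555.6

%ΔQ ≈ η × %ΔI = 1.79 × (-9.4%) = -16.826%.
New Q ≈ 668 × (1 − 0.16826) = 555.6.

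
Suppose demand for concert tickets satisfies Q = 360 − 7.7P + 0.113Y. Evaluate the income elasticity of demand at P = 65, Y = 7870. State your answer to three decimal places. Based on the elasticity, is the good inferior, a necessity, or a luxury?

At P = 65, Y = 7870: Q = 748.810.
Holding P constant, ∂Q/∂Y = 0.113.
η_Y = (∂Q/∂Y)·(Y/Q) = 0.113 × (7870/748.810) = 1.188.
Since η > 1, this is a luxury.

1.188 (luxury)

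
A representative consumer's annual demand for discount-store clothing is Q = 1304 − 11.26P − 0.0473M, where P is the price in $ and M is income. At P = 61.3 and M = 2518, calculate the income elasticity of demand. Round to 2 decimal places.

At P = 61.3, M = 2518: Q = 494.661.
Holding P constant, ∂Q/∂M = −0.0473.
η_M = (∂Q/∂M)·(M/Q) = -0.0473 × (2518/494.661) = -0.24.

-0.24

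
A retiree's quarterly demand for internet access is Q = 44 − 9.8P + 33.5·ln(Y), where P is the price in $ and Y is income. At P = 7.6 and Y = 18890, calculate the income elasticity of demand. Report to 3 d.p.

At P = 7.6, Y = 18890: Q = 299.374.
Holding P constant, ∂Q/∂Y = 33.5/Y = 0.00177343.
η_Y = (∂Q/∂Y)·(Y/Q) = 0.00177343 × (18890/299.374) = 0.112.

0.112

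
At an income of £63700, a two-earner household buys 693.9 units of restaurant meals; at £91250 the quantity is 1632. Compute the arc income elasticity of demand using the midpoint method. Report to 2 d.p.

2.27

ΔQ = 1632 − 693.9 = 938.1; midpoint Q̄ = (693.9 + 1632)/2 = 1162.95.
ΔI = 91250 − 63700 = 27550; midpoint Ī = (63700 + 91250)/2 = 77475.
η = (ΔQ/Q̄) ÷ (ΔI/Ī) = (938.1/1162.95) ÷ (27550/77475) = 2.27.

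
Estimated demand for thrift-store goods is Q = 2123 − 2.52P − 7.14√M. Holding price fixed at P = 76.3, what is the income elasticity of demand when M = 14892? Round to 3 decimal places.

-0.411

At P = 76.3, M = 14892: Q = 1059.410.
Holding P constant, ∂Q/∂M = -7.14/(2√M) = -0.0292544.
η_M = (∂Q/∂M)·(M/Q) = -0.0292544 × (14892/1059.410) = -0.411.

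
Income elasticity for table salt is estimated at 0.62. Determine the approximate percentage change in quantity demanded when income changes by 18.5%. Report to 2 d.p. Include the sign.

11.47%

%ΔQ ≈ η × %ΔI = 0.62 × 18.5% = 11.47%.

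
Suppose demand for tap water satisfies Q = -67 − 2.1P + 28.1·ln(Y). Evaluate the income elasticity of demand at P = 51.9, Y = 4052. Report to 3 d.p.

At P = 51.9, Y = 4052: Q = 57.436.
Holding P constant, ∂Q/∂Y = 28.1/Y = 0.00693485.
η_Y = (∂Q/∂Y)·(Y/Q) = 0.00693485 × (4052/57.436) = 0.489.

0.489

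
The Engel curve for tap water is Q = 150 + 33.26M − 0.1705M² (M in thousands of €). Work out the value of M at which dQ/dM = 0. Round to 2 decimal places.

97.54

dQ/dM = 33.26 − 0.341M.
The good is inferior where dQ/dM < 0. Setting dQ/dM = 0 gives M = 33.26 / 0.341 = 97.54.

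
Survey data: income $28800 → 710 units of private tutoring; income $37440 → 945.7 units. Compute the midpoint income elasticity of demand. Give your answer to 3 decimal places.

1.091

ΔQ = 945.7 − 710 = 235.7; midpoint Q̄ = (710 + 945.7)/2 = 827.85.
ΔI = 37440 − 28800 = 8640; midpoint Ī = (28800 + 37440)/2 = 33120.
η = (ΔQ/Q̄) ÷ (ΔI/Ī) = (235.7/827.85) ÷ (8640/33120) = 1.091.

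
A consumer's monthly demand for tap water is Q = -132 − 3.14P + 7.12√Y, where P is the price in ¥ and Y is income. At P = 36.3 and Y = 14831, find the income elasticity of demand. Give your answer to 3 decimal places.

At P = 36.3, Y = 14831: Q = 621.110.
Holding P constant, ∂Q/∂Y = 7.12/(2√Y) = 0.0292324.
η_Y = (∂Q/∂Y)·(Y/Q) = 0.0292324 × (14831/621.110) = 0.698.

0.698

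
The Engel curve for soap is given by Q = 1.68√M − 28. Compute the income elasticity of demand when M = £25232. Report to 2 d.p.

0.56

At M = 25232: Q = 238.861.
dQ/dM = 1.68/(2√M) = 0.00528815 at this income.
η = (dQ/dM)·(M/Q) = 0.00528815 × (25232/238.861) = 0.56.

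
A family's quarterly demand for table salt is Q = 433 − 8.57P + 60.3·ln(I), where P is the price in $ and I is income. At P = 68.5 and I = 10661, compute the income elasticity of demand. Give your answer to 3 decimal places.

At P = 68.5, I = 10661: Q = 405.198.
Holding P constant, ∂Q/∂I = 60.3/I = 0.00565613.
η_I = (∂Q/∂I)·(I/Q) = 0.00565613 × (10661/405.198) = 0.149.

0.149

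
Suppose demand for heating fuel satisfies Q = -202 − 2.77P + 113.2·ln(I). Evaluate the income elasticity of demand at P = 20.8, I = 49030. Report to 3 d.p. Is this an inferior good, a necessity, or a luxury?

At P = 20.8, I = 49030: Q = 962.965.
Holding P constant, ∂Q/∂I = 113.2/I = 0.00230879.
η_I = (∂Q/∂I)·(I/Q) = 0.00230879 × (49030/962.965) = 0.118.
Since 0 < η < 1, this is a necessity.

0.118 (necessity)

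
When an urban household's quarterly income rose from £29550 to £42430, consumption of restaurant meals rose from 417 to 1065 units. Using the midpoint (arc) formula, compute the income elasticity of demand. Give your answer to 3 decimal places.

ΔQ = 1065 − 417 = 648; midpoint Q̄ = (417 + 1065)/2 = 741.
ΔI = 42430 − 29550 = 12880; midpoint Ī = (29550 + 42430)/2 = 35990.
η = (ΔQ/Q̄) ÷ (ΔI/Ī) = (648/741) ÷ (12880/35990) = 2.444.

2.444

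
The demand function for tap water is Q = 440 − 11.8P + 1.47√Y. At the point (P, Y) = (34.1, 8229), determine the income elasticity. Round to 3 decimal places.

At P = 34.1, Y = 8229: Q = 170.969.
Holding P constant, ∂Q/∂Y = 1.47/(2√Y) = 0.0081024.
η_Y = (∂Q/∂Y)·(Y/Q) = 0.0081024 × (8229/170.969) = 0.390.

0.390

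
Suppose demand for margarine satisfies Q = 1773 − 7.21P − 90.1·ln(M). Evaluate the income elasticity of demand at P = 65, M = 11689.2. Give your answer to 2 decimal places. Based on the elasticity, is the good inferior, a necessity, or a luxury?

At P = 65, M = 11689.2: Q = 460.436.
Holding P constant, ∂Q/∂M = -90.1/M = -0.00770797.
η_M = (∂Q/∂M)·(M/Q) = -0.00770797 × (11689.2/460.436) = -0.20.
Since η < 0, this is an inferior good.

-0.20 (inferior good)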